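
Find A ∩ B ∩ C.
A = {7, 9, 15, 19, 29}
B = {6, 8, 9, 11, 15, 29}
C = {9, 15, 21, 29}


A ∩ B = {9, 15, 29}
(A ∩ B) ∩ C = {9, 15, 29}

A ∩ B ∩ C = {9, 15, 29}


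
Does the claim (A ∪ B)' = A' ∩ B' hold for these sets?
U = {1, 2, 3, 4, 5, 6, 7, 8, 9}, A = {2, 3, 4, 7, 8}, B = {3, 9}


LHS: A ∪ B = {2, 3, 4, 7, 8, 9}
(A ∪ B)' = U \ (A ∪ B) = {1, 5, 6}
A' = {1, 5, 6, 9}, B' = {1, 2, 4, 5, 6, 7, 8}
Claimed RHS: A' ∩ B' = {1, 5, 6}
Identity is VALID: LHS = RHS = {1, 5, 6} ✓

Identity is valid. (A ∪ B)' = A' ∩ B' = {1, 5, 6}


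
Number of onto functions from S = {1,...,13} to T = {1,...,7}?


n = |S| = 13, k = |T| = 7. Surjections via inclusion-exclusion:
S(n,k) = Σ(-1)^i × C(k,i) × (k-i)^n, i=0 to k
i=0: (-1)^0×C(7,0)×7^13 = 96889010407
i=1: (-1)^1×C(7,1)×6^13 = -91424858112
i=2: (-1)^2×C(7,2)×5^13 = 25634765625
i=3: (-1)^3×C(7,3)×4^13 = -2348810240
i=4: (-1)^4×C(7,4)×3^13 = 55801305
i=5: (-1)^5×C(7,5)×2^13 = -172032
i=6: (-1)^6×C(7,6)×1^13 = 7
i=7: (-1)^7×C(7,7)×0^13 = 0
Total = 28805736960

Number of surjections = 28805736960


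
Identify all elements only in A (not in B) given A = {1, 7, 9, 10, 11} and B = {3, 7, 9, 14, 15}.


A = {1, 7, 9, 10, 11}
B = {3, 7, 9, 14, 15}
Region: only in A (not in B)
Elements: {1, 10, 11}

Elements only in A (not in B): {1, 10, 11}


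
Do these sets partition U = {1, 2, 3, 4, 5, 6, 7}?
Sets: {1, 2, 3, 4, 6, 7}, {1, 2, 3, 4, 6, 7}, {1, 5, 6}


A partition requires: (1) non-empty parts, (2) pairwise disjoint, (3) union = U
Parts: {1, 2, 3, 4, 6, 7}, {1, 2, 3, 4, 6, 7}, {1, 5, 6}
Union of parts: {1, 2, 3, 4, 5, 6, 7}
U = {1, 2, 3, 4, 5, 6, 7}
All non-empty? True
Pairwise disjoint? False
Covers U? True

No, not a valid partition


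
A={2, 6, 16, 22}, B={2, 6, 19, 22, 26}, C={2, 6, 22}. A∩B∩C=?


A ∩ B = {2, 6, 22}
(A ∩ B) ∩ C = {2, 6, 22}

A ∩ B ∩ C = {2, 6, 22}


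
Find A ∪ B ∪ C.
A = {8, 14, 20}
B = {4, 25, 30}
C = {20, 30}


A ∪ B = {4, 8, 14, 20, 25, 30}
(A ∪ B) ∪ C = {4, 8, 14, 20, 25, 30}

A ∪ B ∪ C = {4, 8, 14, 20, 25, 30}


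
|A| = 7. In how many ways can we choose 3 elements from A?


C(n,k) = n! / (k!(n-k)!)
C(7,3) = 7! / (3!4!)
= 35

C(7,3) = 35


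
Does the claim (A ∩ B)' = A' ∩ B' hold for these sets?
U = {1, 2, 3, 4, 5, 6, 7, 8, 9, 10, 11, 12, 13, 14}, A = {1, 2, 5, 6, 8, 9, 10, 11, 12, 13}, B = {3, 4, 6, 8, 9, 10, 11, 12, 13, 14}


LHS: A ∩ B = {6, 8, 9, 10, 11, 12, 13}
(A ∩ B)' = U \ (A ∩ B) = {1, 2, 3, 4, 5, 7, 14}
A' = {3, 4, 7, 14}, B' = {1, 2, 5, 7}
Claimed RHS: A' ∩ B' = {7}
Identity is INVALID: LHS = {1, 2, 3, 4, 5, 7, 14} but the RHS claimed here equals {7}. The correct form is (A ∩ B)' = A' ∪ B'.

Identity is invalid: (A ∩ B)' = {1, 2, 3, 4, 5, 7, 14} but A' ∩ B' = {7}. The correct De Morgan law is (A ∩ B)' = A' ∪ B'.


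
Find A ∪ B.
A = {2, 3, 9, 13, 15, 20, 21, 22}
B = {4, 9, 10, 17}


A ∪ B = all elements in A or B (or both)
A = {2, 3, 9, 13, 15, 20, 21, 22}
B = {4, 9, 10, 17}
A ∪ B = {2, 3, 4, 9, 10, 13, 15, 17, 20, 21, 22}

A ∪ B = {2, 3, 4, 9, 10, 13, 15, 17, 20, 21, 22}


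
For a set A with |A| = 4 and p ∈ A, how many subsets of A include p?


Subsets of A containing p correspond to subsets of A \ {p}, which has 3 elements.
Count = 2^(n-1) = 2^3
= 8

Number of subsets containing p = 8


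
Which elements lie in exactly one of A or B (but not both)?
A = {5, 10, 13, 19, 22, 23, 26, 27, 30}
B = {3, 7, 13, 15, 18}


A △ B = (A \ B) ∪ (B \ A) = elements in exactly one of A or B
A \ B = {5, 10, 19, 22, 23, 26, 27, 30}
B \ A = {3, 7, 15, 18}
A △ B = {3, 5, 7, 10, 15, 18, 19, 22, 23, 26, 27, 30}

A △ B = {3, 5, 7, 10, 15, 18, 19, 22, 23, 26, 27, 30}


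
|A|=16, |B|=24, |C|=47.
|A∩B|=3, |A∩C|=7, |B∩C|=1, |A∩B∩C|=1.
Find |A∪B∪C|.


|A∪B∪C| = |A|+|B|+|C| - |A∩B|-|A∩C|-|B∩C| + |A∩B∩C|
= 16+24+47 - 3-7-1 + 1
= 87 - 11 + 1
= 77

|A ∪ B ∪ C| = 77


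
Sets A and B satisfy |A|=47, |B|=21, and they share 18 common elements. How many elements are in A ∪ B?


|A ∪ B| = |A| + |B| - |A ∩ B|
= 47 + 21 - 18
= 50

|A ∪ B| = 50


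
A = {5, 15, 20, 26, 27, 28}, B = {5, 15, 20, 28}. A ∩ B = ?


A ∩ B = elements in both A and B
A = {5, 15, 20, 26, 27, 28}
B = {5, 15, 20, 28}
A ∩ B = {5, 15, 20, 28}

A ∩ B = {5, 15, 20, 28}


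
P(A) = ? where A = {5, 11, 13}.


|A| = 3, so |P(A)| = 2^3 = 8
Enumerate subsets by cardinality (0 to 3):
∅, {5}, {11}, {13}, {5, 11}, {5, 13}, {11, 13}, {5, 11, 13}

P(A) has 8 subsets: ∅, {5}, {11}, {13}, {5, 11}, {5, 13}, {11, 13}, {5, 11, 13}


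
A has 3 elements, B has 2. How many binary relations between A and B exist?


A relation from A to B is any subset of A × B.
|A × B| = 3 × 2 = 6
# relations = 2^|A × B| = 2^6 = 64

Number of relations = 64


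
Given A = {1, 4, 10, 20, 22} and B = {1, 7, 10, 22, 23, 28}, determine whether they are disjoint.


Disjoint means A ∩ B = ∅.
A ∩ B = {1, 10, 22}
A ∩ B ≠ ∅, so A and B are NOT disjoint.

No, A and B are not disjoint (A ∩ B = {1, 10, 22})


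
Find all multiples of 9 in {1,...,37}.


Checking each candidate:
Condition: multiples of 9 in {1,...,37}
Result = {9, 18, 27, 36}

{9, 18, 27, 36}


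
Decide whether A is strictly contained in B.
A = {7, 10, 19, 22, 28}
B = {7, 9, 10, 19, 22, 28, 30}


A ⊂ B requires: A ⊆ B AND A ≠ B.
A ⊆ B? Yes
A = B? No
A ⊂ B: Yes (A is a proper subset of B)

Yes, A ⊂ B


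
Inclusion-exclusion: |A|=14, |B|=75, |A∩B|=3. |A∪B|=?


|A ∪ B| = |A| + |B| - |A ∩ B|
= 14 + 75 - 3
= 86

|A ∪ B| = 86


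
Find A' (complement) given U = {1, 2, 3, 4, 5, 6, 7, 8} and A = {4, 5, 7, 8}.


Aᶜ = U \ A = elements in U but not in A
U = {1, 2, 3, 4, 5, 6, 7, 8}
A = {4, 5, 7, 8}
Aᶜ = {1, 2, 3, 6}

Aᶜ = {1, 2, 3, 6}


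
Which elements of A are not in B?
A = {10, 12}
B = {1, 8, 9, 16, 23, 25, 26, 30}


A \ B = elements in A but not in B
A = {10, 12}
B = {1, 8, 9, 16, 23, 25, 26, 30}
Remove from A any elements in B
A \ B = {10, 12}

A \ B = {10, 12}


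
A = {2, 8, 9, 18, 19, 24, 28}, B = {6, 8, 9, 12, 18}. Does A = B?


Two sets are equal iff they have exactly the same elements.
A = {2, 8, 9, 18, 19, 24, 28}
B = {6, 8, 9, 12, 18}
Differences: {2, 6, 12, 19, 24, 28}
A ≠ B

No, A ≠ B


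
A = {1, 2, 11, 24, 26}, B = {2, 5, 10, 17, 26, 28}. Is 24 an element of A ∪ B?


A = {1, 2, 11, 24, 26}, B = {2, 5, 10, 17, 26, 28}
A ∪ B = all elements in A or B
A ∪ B = {1, 2, 5, 10, 11, 17, 24, 26, 28}
Checking if 24 ∈ A ∪ B
24 is in A ∪ B → True

24 ∈ A ∪ B


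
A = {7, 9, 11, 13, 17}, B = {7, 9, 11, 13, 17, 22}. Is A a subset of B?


A ⊆ B means every element of A is in B.
All elements of A are in B.
So A ⊆ B.

Yes, A ⊆ B


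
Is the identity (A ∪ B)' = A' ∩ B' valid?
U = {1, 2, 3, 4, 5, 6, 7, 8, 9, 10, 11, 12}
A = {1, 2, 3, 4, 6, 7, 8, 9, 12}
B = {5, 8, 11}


LHS: A ∪ B = {1, 2, 3, 4, 5, 6, 7, 8, 9, 11, 12}
(A ∪ B)' = U \ (A ∪ B) = {10}
A' = {5, 10, 11}, B' = {1, 2, 3, 4, 6, 7, 9, 10, 12}
Claimed RHS: A' ∩ B' = {10}
Identity is VALID: LHS = RHS = {10} ✓

Identity is valid. (A ∪ B)' = A' ∩ B' = {10}


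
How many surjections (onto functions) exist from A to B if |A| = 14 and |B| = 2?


n = |A| = 14, k = |B| = 2. Surjections via inclusion-exclusion:
S(n,k) = Σ(-1)^i × C(k,i) × (k-i)^n, i=0 to k
i=0: (-1)^0×C(2,0)×2^14 = 16384
i=1: (-1)^1×C(2,1)×1^14 = -2
i=2: (-1)^2×C(2,2)×0^14 = 0
Total = 16382

Number of surjections = 16382


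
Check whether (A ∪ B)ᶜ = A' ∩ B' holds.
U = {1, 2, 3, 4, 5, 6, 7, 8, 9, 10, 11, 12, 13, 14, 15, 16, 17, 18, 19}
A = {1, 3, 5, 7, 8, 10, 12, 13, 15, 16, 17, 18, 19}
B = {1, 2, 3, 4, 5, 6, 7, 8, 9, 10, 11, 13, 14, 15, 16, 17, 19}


LHS: A ∪ B = {1, 2, 3, 4, 5, 6, 7, 8, 9, 10, 11, 12, 13, 14, 15, 16, 17, 18, 19}
(A ∪ B)' = U \ (A ∪ B) = ∅
A' = {2, 4, 6, 9, 11, 14}, B' = {12, 18}
Claimed RHS: A' ∩ B' = ∅
Identity is VALID: LHS = RHS = ∅ ✓

Identity is valid. (A ∪ B)' = A' ∩ B' = ∅


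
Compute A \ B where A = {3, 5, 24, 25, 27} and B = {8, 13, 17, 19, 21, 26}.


A \ B = elements in A but not in B
A = {3, 5, 24, 25, 27}
B = {8, 13, 17, 19, 21, 26}
Remove from A any elements in B
A \ B = {3, 5, 24, 25, 27}

A \ B = {3, 5, 24, 25, 27}


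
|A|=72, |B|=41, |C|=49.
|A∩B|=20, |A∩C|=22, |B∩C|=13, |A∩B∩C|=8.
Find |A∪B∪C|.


|A∪B∪C| = |A|+|B|+|C| - |A∩B|-|A∩C|-|B∩C| + |A∩B∩C|
= 72+41+49 - 20-22-13 + 8
= 162 - 55 + 8
= 115

|A ∪ B ∪ C| = 115


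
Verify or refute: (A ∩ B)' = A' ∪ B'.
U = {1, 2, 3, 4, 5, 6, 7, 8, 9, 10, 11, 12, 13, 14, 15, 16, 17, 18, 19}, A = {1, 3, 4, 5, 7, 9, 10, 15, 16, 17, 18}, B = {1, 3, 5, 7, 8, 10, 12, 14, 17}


LHS: A ∩ B = {1, 3, 5, 7, 10, 17}
(A ∩ B)' = U \ (A ∩ B) = {2, 4, 6, 8, 9, 11, 12, 13, 14, 15, 16, 18, 19}
A' = {2, 6, 8, 11, 12, 13, 14, 19}, B' = {2, 4, 6, 9, 11, 13, 15, 16, 18, 19}
Claimed RHS: A' ∪ B' = {2, 4, 6, 8, 9, 11, 12, 13, 14, 15, 16, 18, 19}
Identity is VALID: LHS = RHS = {2, 4, 6, 8, 9, 11, 12, 13, 14, 15, 16, 18, 19} ✓

Identity is valid. (A ∩ B)' = A' ∪ B' = {2, 4, 6, 8, 9, 11, 12, 13, 14, 15, 16, 18, 19}


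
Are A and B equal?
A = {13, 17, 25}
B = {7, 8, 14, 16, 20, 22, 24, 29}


Two sets are equal iff they have exactly the same elements.
A = {13, 17, 25}
B = {7, 8, 14, 16, 20, 22, 24, 29}
Differences: {7, 8, 13, 14, 16, 17, 20, 22, 24, 25, 29}
A ≠ B

No, A ≠ B


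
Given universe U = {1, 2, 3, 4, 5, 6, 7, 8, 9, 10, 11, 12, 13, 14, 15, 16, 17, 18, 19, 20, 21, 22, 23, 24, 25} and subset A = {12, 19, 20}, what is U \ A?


Aᶜ = U \ A = elements in U but not in A
U = {1, 2, 3, 4, 5, 6, 7, 8, 9, 10, 11, 12, 13, 14, 15, 16, 17, 18, 19, 20, 21, 22, 23, 24, 25}
A = {12, 19, 20}
Aᶜ = {1, 2, 3, 4, 5, 6, 7, 8, 9, 10, 11, 13, 14, 15, 16, 17, 18, 21, 22, 23, 24, 25}

Aᶜ = {1, 2, 3, 4, 5, 6, 7, 8, 9, 10, 11, 13, 14, 15, 16, 17, 18, 21, 22, 23, 24, 25}


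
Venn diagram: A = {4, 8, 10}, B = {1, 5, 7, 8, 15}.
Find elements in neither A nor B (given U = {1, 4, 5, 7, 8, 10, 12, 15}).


A = {4, 8, 10}
B = {1, 5, 7, 8, 15}
Region: in neither A nor B (given U = {1, 4, 5, 7, 8, 10, 12, 15})
Elements: {12}

Elements in neither A nor B (given U = {1, 4, 5, 7, 8, 10, 12, 15}): {12}


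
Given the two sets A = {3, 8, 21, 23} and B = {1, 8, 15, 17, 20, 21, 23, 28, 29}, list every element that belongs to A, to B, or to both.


A ∪ B = all elements in A or B (or both)
A = {3, 8, 21, 23}
B = {1, 8, 15, 17, 20, 21, 23, 28, 29}
A ∪ B = {1, 3, 8, 15, 17, 20, 21, 23, 28, 29}

A ∪ B = {1, 3, 8, 15, 17, 20, 21, 23, 28, 29}


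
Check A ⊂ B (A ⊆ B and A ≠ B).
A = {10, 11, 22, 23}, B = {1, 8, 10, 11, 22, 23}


A ⊂ B requires: A ⊆ B AND A ≠ B.
A ⊆ B? Yes
A = B? No
A ⊂ B: Yes (A is a proper subset of B)

Yes, A ⊂ B


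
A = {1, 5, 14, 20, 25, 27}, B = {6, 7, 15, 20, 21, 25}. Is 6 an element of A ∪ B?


A = {1, 5, 14, 20, 25, 27}, B = {6, 7, 15, 20, 21, 25}
A ∪ B = all elements in A or B
A ∪ B = {1, 5, 6, 7, 14, 15, 20, 21, 25, 27}
Checking if 6 ∈ A ∪ B
6 is in A ∪ B → True

6 ∈ A ∪ B


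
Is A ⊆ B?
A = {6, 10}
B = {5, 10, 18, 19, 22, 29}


A ⊆ B means every element of A is in B.
Elements in A not in B: {6}
So A ⊄ B.

No, A ⊄ B


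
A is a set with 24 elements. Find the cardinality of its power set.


Number of subsets = 2^n
= 2^24
= 16777216

|P(A)| = 16777216


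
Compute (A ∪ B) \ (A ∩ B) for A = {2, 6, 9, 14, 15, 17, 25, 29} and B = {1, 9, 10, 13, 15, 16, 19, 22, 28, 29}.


A △ B = (A \ B) ∪ (B \ A) = elements in exactly one of A or B
A \ B = {2, 6, 14, 17, 25}
B \ A = {1, 10, 13, 16, 19, 22, 28}
A △ B = {1, 2, 6, 10, 13, 14, 16, 17, 19, 22, 25, 28}

A △ B = {1, 2, 6, 10, 13, 14, 16, 17, 19, 22, 25, 28}


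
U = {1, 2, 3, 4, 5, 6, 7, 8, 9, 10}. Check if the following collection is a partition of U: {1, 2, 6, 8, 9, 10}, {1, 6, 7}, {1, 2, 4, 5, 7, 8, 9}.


A partition requires: (1) non-empty parts, (2) pairwise disjoint, (3) union = U
Parts: {1, 2, 6, 8, 9, 10}, {1, 6, 7}, {1, 2, 4, 5, 7, 8, 9}
Union of parts: {1, 2, 4, 5, 6, 7, 8, 9, 10}
U = {1, 2, 3, 4, 5, 6, 7, 8, 9, 10}
All non-empty? True
Pairwise disjoint? False
Covers U? False

No, not a valid partition


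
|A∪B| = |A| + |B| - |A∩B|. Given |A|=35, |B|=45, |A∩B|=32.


|A ∪ B| = |A| + |B| - |A ∩ B|
= 35 + 45 - 32
= 48

|A ∪ B| = 48


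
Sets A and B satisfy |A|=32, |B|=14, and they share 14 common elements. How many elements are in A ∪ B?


|A ∪ B| = |A| + |B| - |A ∩ B|
= 32 + 14 - 14
= 32

|A ∪ B| = 32


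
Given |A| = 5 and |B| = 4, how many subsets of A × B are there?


A relation from A to B is any subset of A × B.
|A × B| = 5 × 4 = 20
# relations = 2^|A × B| = 2^20 = 1048576

Number of relations = 1048576


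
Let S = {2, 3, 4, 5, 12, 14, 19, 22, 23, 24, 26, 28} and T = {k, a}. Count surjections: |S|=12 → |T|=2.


n = |S| = 12, k = |T| = 2. Surjections via inclusion-exclusion:
S(n,k) = Σ(-1)^i × C(k,i) × (k-i)^n, i=0 to k
i=0: (-1)^0×C(2,0)×2^12 = 4096
i=1: (-1)^1×C(2,1)×1^12 = -2
i=2: (-1)^2×C(2,2)×0^12 = 0
Total = 4094

Number of surjections = 4094


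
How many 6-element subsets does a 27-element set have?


C(n,k) = n! / (k!(n-k)!)
C(27,6) = 27! / (6!21!)
= 296010

C(27,6) = 296010


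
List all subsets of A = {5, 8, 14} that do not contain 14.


A subset of A that omits 14 is a subset of A \ {14}, so there are 2^(n-1) = 2^2 = 4 of them.
Subsets excluding 14: ∅, {5}, {8}, {5, 8}

Subsets excluding 14 (4 total): ∅, {5}, {8}, {5, 8}


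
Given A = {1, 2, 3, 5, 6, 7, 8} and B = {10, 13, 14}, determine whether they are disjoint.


Disjoint means A ∩ B = ∅.
A ∩ B = ∅
A ∩ B = ∅, so A and B are disjoint.

Yes, A and B are disjoint


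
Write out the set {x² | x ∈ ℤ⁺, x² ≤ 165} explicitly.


Checking each candidate:
Condition: positive perfect squares ≤ 165
Result = {1, 4, 9, 16, 25, 36, 49, 64, 81, 100, 121, 144}

{1, 4, 9, 16, 25, 36, 49, 64, 81, 100, 121, 144}


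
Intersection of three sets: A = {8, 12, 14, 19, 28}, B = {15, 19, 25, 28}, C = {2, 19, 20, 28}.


A ∩ B = {19, 28}
(A ∩ B) ∩ C = {19, 28}

A ∩ B ∩ C = {19, 28}


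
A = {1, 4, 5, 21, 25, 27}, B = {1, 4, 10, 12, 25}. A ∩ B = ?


A ∩ B = elements in both A and B
A = {1, 4, 5, 21, 25, 27}
B = {1, 4, 10, 12, 25}
A ∩ B = {1, 4, 25}

A ∩ B = {1, 4, 25}


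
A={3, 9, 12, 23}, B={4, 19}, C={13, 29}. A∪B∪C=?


A ∪ B = {3, 4, 9, 12, 19, 23}
(A ∪ B) ∪ C = {3, 4, 9, 12, 13, 19, 23, 29}

A ∪ B ∪ C = {3, 4, 9, 12, 13, 19, 23, 29}


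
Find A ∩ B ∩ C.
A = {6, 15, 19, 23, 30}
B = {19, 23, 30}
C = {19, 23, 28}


A ∩ B = {19, 23, 30}
(A ∩ B) ∩ C = {19, 23}

A ∩ B ∩ C = {19, 23}


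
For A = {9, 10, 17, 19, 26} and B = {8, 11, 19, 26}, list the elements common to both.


A ∩ B = elements in both A and B
A = {9, 10, 17, 19, 26}
B = {8, 11, 19, 26}
A ∩ B = {19, 26}

A ∩ B = {19, 26}


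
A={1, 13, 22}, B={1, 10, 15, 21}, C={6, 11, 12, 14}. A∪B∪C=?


A ∪ B = {1, 10, 13, 15, 21, 22}
(A ∪ B) ∪ C = {1, 6, 10, 11, 12, 13, 14, 15, 21, 22}

A ∪ B ∪ C = {1, 6, 10, 11, 12, 13, 14, 15, 21, 22}


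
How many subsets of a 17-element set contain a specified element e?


Subsets of A containing e correspond to subsets of A \ {e}, which has 16 elements.
Count = 2^(n-1) = 2^16
= 65536

Number of subsets containing e = 65536


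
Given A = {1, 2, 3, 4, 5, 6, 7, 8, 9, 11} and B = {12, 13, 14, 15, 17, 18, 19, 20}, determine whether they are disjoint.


Disjoint means A ∩ B = ∅.
A ∩ B = ∅
A ∩ B = ∅, so A and B are disjoint.

Yes, A and B are disjoint


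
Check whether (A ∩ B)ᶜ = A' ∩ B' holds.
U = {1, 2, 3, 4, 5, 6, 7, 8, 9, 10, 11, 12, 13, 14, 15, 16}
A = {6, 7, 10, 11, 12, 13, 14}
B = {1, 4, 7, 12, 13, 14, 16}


LHS: A ∩ B = {7, 12, 13, 14}
(A ∩ B)' = U \ (A ∩ B) = {1, 2, 3, 4, 5, 6, 8, 9, 10, 11, 15, 16}
A' = {1, 2, 3, 4, 5, 8, 9, 15, 16}, B' = {2, 3, 5, 6, 8, 9, 10, 11, 15}
Claimed RHS: A' ∩ B' = {2, 3, 5, 8, 9, 15}
Identity is INVALID: LHS = {1, 2, 3, 4, 5, 6, 8, 9, 10, 11, 15, 16} but the RHS claimed here equals {2, 3, 5, 8, 9, 15}. The correct form is (A ∩ B)' = A' ∪ B'.

Identity is invalid: (A ∩ B)' = {1, 2, 3, 4, 5, 6, 8, 9, 10, 11, 15, 16} but A' ∩ B' = {2, 3, 5, 8, 9, 15}. The correct De Morgan law is (A ∩ B)' = A' ∪ B'.


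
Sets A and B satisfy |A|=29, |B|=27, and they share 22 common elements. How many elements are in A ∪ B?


|A ∪ B| = |A| + |B| - |A ∩ B|
= 29 + 27 - 22
= 34

|A ∪ B| = 34


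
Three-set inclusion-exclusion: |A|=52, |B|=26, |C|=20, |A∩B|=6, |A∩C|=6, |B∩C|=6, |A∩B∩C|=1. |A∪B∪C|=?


|A∪B∪C| = |A|+|B|+|C| - |A∩B|-|A∩C|-|B∩C| + |A∩B∩C|
= 52+26+20 - 6-6-6 + 1
= 98 - 18 + 1
= 81

|A ∪ B ∪ C| = 81


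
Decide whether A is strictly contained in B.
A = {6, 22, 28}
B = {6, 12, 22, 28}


A ⊂ B requires: A ⊆ B AND A ≠ B.
A ⊆ B? Yes
A = B? No
A ⊂ B: Yes (A is a proper subset of B)

Yes, A ⊂ B


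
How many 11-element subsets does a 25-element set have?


C(n,k) = n! / (k!(n-k)!)
C(25,11) = 25! / (11!14!)
= 4457400

C(25,11) = 4457400


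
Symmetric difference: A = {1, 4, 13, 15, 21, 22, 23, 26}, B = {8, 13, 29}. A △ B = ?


A △ B = (A \ B) ∪ (B \ A) = elements in exactly one of A or B
A \ B = {1, 4, 15, 21, 22, 23, 26}
B \ A = {8, 29}
A △ B = {1, 4, 8, 15, 21, 22, 23, 26, 29}

A △ B = {1, 4, 8, 15, 21, 22, 23, 26, 29}


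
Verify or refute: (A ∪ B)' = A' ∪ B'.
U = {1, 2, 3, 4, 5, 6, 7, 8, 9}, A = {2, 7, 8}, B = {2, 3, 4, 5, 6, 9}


LHS: A ∪ B = {2, 3, 4, 5, 6, 7, 8, 9}
(A ∪ B)' = U \ (A ∪ B) = {1}
A' = {1, 3, 4, 5, 6, 9}, B' = {1, 7, 8}
Claimed RHS: A' ∪ B' = {1, 3, 4, 5, 6, 7, 8, 9}
Identity is INVALID: LHS = {1} but the RHS claimed here equals {1, 3, 4, 5, 6, 7, 8, 9}. The correct form is (A ∪ B)' = A' ∩ B'.

Identity is invalid: (A ∪ B)' = {1} but A' ∪ B' = {1, 3, 4, 5, 6, 7, 8, 9}. The correct De Morgan law is (A ∪ B)' = A' ∩ B'.


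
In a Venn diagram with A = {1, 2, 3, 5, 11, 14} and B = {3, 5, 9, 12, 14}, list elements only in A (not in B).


A = {1, 2, 3, 5, 11, 14}
B = {3, 5, 9, 12, 14}
Region: only in A (not in B)
Elements: {1, 2, 11}

Elements only in A (not in B): {1, 2, 11}


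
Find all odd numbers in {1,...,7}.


Checking each candidate:
Condition: odd numbers in {1,...,7}
Result = {1, 3, 5, 7}

{1, 3, 5, 7}


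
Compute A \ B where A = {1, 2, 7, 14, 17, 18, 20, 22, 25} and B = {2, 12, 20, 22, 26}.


A \ B = elements in A but not in B
A = {1, 2, 7, 14, 17, 18, 20, 22, 25}
B = {2, 12, 20, 22, 26}
Remove from A any elements in B
A \ B = {1, 7, 14, 17, 18, 25}

A \ B = {1, 7, 14, 17, 18, 25}


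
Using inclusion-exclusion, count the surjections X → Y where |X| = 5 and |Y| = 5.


n = |X| = 5, k = |Y| = 5. Surjections via inclusion-exclusion:
S(n,k) = Σ(-1)^i × C(k,i) × (k-i)^n, i=0 to k
i=0: (-1)^0×C(5,0)×5^5 = 3125
i=1: (-1)^1×C(5,1)×4^5 = -5120
i=2: (-1)^2×C(5,2)×3^5 = 2430
i=3: (-1)^3×C(5,3)×2^5 = -320
i=4: (-1)^4×C(5,4)×1^5 = 5
i=5: (-1)^5×C(5,5)×0^5 = 0
Total = 120

Number of surjections = 120


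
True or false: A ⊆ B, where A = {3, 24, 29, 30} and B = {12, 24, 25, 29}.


A ⊆ B means every element of A is in B.
Elements in A not in B: {3, 30}
So A ⊄ B.

No, A ⊄ B


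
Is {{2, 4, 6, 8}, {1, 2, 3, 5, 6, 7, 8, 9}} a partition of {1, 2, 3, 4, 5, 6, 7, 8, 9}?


A partition requires: (1) non-empty parts, (2) pairwise disjoint, (3) union = U
Parts: {2, 4, 6, 8}, {1, 2, 3, 5, 6, 7, 8, 9}
Union of parts: {1, 2, 3, 4, 5, 6, 7, 8, 9}
U = {1, 2, 3, 4, 5, 6, 7, 8, 9}
All non-empty? True
Pairwise disjoint? False
Covers U? True

No, not a valid partition


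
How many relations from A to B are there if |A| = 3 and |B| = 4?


A relation from A to B is any subset of A × B.
|A × B| = 3 × 4 = 12
# relations = 2^|A × B| = 2^12 = 4096

Number of relations = 4096


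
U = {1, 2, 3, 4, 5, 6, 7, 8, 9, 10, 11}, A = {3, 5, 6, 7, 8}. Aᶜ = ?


Aᶜ = U \ A = elements in U but not in A
U = {1, 2, 3, 4, 5, 6, 7, 8, 9, 10, 11}
A = {3, 5, 6, 7, 8}
Aᶜ = {1, 2, 4, 9, 10, 11}

Aᶜ = {1, 2, 4, 9, 10, 11}


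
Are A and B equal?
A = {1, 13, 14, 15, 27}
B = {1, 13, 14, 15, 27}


Two sets are equal iff they have exactly the same elements.
A = {1, 13, 14, 15, 27}
B = {1, 13, 14, 15, 27}
Same elements → A = B

Yes, A = B


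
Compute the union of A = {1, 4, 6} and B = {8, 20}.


A ∪ B = all elements in A or B (or both)
A = {1, 4, 6}
B = {8, 20}
A ∪ B = {1, 4, 6, 8, 20}

A ∪ B = {1, 4, 6, 8, 20}


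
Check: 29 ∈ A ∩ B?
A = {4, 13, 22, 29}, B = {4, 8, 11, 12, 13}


A = {4, 13, 22, 29}, B = {4, 8, 11, 12, 13}
A ∩ B = elements in both A and B
A ∩ B = {4, 13}
Checking if 29 ∈ A ∩ B
29 is not in A ∩ B → False

29 ∉ A ∩ B


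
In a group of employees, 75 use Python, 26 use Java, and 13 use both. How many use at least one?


|A ∪ B| = |A| + |B| - |A ∩ B|
= 75 + 26 - 13
= 88

|A ∪ B| = 88


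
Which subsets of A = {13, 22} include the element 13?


A subset of A contains 13 iff the remaining 1 elements form any subset of A \ {13}.
Count: 2^(n-1) = 2^1 = 2
Subsets containing 13: {13}, {13, 22}

Subsets containing 13 (2 total): {13}, {13, 22}


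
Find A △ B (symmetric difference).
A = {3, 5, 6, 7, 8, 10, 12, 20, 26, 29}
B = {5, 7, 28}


A △ B = (A \ B) ∪ (B \ A) = elements in exactly one of A or B
A \ B = {3, 6, 8, 10, 12, 20, 26, 29}
B \ A = {28}
A △ B = {3, 6, 8, 10, 12, 20, 26, 28, 29}

A △ B = {3, 6, 8, 10, 12, 20, 26, 28, 29}


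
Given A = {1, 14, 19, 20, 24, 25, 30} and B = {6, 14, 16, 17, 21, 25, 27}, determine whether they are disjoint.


Disjoint means A ∩ B = ∅.
A ∩ B = {14, 25}
A ∩ B ≠ ∅, so A and B are NOT disjoint.

No, A and B are not disjoint (A ∩ B = {14, 25})


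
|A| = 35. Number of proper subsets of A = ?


Total subsets = 2^n = 2^35 = 34359738368
Proper subsets exclude the set itself: 2^n - 1
= 34359738368 - 1
= 34359738367

Number of proper subsets = 34359738367


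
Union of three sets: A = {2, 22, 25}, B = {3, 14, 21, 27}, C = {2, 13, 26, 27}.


A ∪ B = {2, 3, 14, 21, 22, 25, 27}
(A ∪ B) ∪ C = {2, 3, 13, 14, 21, 22, 25, 26, 27}

A ∪ B ∪ C = {2, 3, 13, 14, 21, 22, 25, 26, 27}


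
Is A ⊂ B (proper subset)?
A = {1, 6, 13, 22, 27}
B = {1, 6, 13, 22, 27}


A ⊂ B requires: A ⊆ B AND A ≠ B.
A ⊆ B? Yes
A = B? Yes
A = B, so A is not a PROPER subset.

No, A is not a proper subset of B


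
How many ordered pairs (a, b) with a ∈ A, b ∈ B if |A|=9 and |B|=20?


|A × B| = |A| × |B|
= 9 × 20
= 180

|A × B| = 180


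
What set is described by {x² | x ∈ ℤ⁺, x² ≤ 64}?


Checking each candidate:
Condition: positive perfect squares ≤ 64
Result = {1, 4, 9, 16, 25, 36, 49, 64}

{1, 4, 9, 16, 25, 36, 49, 64}


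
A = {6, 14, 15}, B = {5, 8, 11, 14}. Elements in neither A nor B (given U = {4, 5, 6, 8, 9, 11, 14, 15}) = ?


A = {6, 14, 15}
B = {5, 8, 11, 14}
Region: in neither A nor B (given U = {4, 5, 6, 8, 9, 11, 14, 15})
Elements: {4, 9}

Elements in neither A nor B (given U = {4, 5, 6, 8, 9, 11, 14, 15}): {4, 9}


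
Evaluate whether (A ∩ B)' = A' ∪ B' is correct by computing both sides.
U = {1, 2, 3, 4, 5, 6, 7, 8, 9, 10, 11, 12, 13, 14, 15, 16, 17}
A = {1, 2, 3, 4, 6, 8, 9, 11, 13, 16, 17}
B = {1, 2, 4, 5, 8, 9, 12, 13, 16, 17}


LHS: A ∩ B = {1, 2, 4, 8, 9, 13, 16, 17}
(A ∩ B)' = U \ (A ∩ B) = {3, 5, 6, 7, 10, 11, 12, 14, 15}
A' = {5, 7, 10, 12, 14, 15}, B' = {3, 6, 7, 10, 11, 14, 15}
Claimed RHS: A' ∪ B' = {3, 5, 6, 7, 10, 11, 12, 14, 15}
Identity is VALID: LHS = RHS = {3, 5, 6, 7, 10, 11, 12, 14, 15} ✓

Identity is valid. (A ∩ B)' = A' ∪ B' = {3, 5, 6, 7, 10, 11, 12, 14, 15}


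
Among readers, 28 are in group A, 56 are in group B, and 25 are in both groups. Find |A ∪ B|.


|A ∪ B| = |A| + |B| - |A ∩ B|
= 28 + 56 - 25
= 59

|A ∪ B| = 59


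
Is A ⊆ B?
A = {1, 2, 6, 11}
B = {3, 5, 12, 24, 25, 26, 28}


A ⊆ B means every element of A is in B.
Elements in A not in B: {1, 2, 6, 11}
So A ⊄ B.

No, A ⊄ B


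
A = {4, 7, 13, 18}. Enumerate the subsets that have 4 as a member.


A subset of A contains 4 iff the remaining 3 elements form any subset of A \ {4}.
Count: 2^(n-1) = 2^3 = 8
Subsets containing 4: {4}, {4, 7}, {4, 13}, {4, 18}, {4, 7, 13}, {4, 7, 18}, {4, 13, 18}, {4, 7, 13, 18}

Subsets containing 4 (8 total): {4}, {4, 7}, {4, 13}, {4, 18}, {4, 7, 13}, {4, 7, 18}, {4, 13, 18}, {4, 7, 13, 18}


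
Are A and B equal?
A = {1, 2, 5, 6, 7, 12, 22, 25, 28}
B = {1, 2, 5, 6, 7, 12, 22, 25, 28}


Two sets are equal iff they have exactly the same elements.
A = {1, 2, 5, 6, 7, 12, 22, 25, 28}
B = {1, 2, 5, 6, 7, 12, 22, 25, 28}
Same elements → A = B

Yes, A = B


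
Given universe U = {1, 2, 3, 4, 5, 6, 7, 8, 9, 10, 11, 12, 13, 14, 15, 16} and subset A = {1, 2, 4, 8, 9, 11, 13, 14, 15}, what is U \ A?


Aᶜ = U \ A = elements in U but not in A
U = {1, 2, 3, 4, 5, 6, 7, 8, 9, 10, 11, 12, 13, 14, 15, 16}
A = {1, 2, 4, 8, 9, 11, 13, 14, 15}
Aᶜ = {3, 5, 6, 7, 10, 12, 16}

Aᶜ = {3, 5, 6, 7, 10, 12, 16}


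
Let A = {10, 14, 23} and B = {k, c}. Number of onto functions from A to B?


n = |A| = 3, k = |B| = 2. Surjections via inclusion-exclusion:
S(n,k) = Σ(-1)^i × C(k,i) × (k-i)^n, i=0 to k
i=0: (-1)^0×C(2,0)×2^3 = 8
i=1: (-1)^1×C(2,1)×1^3 = -2
i=2: (-1)^2×C(2,2)×0^3 = 0
Total = 6

Number of surjections = 6


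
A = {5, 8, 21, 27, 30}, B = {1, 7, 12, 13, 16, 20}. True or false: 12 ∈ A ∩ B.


A = {5, 8, 21, 27, 30}, B = {1, 7, 12, 13, 16, 20}
A ∩ B = elements in both A and B
A ∩ B = ∅
Checking if 12 ∈ A ∩ B
12 is not in A ∩ B → False

12 ∉ A ∩ B


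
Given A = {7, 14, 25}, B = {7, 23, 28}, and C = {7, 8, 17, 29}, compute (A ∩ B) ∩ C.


A ∩ B = {7}
(A ∩ B) ∩ C = {7}

A ∩ B ∩ C = {7}


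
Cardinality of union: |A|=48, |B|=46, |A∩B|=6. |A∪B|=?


|A ∪ B| = |A| + |B| - |A ∩ B|
= 48 + 46 - 6
= 88

|A ∪ B| = 88


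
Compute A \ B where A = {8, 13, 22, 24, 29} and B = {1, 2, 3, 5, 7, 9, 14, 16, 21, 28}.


A \ B = elements in A but not in B
A = {8, 13, 22, 24, 29}
B = {1, 2, 3, 5, 7, 9, 14, 16, 21, 28}
Remove from A any elements in B
A \ B = {8, 13, 22, 24, 29}

A \ B = {8, 13, 22, 24, 29}


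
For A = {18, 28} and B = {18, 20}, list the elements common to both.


A ∩ B = elements in both A and B
A = {18, 28}
B = {18, 20}
A ∩ B = {18}

A ∩ B = {18}


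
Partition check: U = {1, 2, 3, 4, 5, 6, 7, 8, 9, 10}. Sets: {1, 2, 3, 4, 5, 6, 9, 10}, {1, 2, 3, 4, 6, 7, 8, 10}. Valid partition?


A partition requires: (1) non-empty parts, (2) pairwise disjoint, (3) union = U
Parts: {1, 2, 3, 4, 5, 6, 9, 10}, {1, 2, 3, 4, 6, 7, 8, 10}
Union of parts: {1, 2, 3, 4, 5, 6, 7, 8, 9, 10}
U = {1, 2, 3, 4, 5, 6, 7, 8, 9, 10}
All non-empty? True
Pairwise disjoint? False
Covers U? True

No, not a valid partition


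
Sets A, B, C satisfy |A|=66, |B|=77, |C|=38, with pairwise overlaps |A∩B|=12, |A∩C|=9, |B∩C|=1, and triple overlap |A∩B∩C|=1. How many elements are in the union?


|A∪B∪C| = |A|+|B|+|C| - |A∩B|-|A∩C|-|B∩C| + |A∩B∩C|
= 66+77+38 - 12-9-1 + 1
= 181 - 22 + 1
= 160

|A ∪ B ∪ C| = 160


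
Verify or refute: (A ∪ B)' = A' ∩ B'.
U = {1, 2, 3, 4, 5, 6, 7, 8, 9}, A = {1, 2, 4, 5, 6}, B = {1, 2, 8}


LHS: A ∪ B = {1, 2, 4, 5, 6, 8}
(A ∪ B)' = U \ (A ∪ B) = {3, 7, 9}
A' = {3, 7, 8, 9}, B' = {3, 4, 5, 6, 7, 9}
Claimed RHS: A' ∩ B' = {3, 7, 9}
Identity is VALID: LHS = RHS = {3, 7, 9} ✓

Identity is valid. (A ∪ B)' = A' ∩ B' = {3, 7, 9}


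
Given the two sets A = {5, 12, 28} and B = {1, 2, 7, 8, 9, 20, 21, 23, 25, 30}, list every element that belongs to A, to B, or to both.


A ∪ B = all elements in A or B (or both)
A = {5, 12, 28}
B = {1, 2, 7, 8, 9, 20, 21, 23, 25, 30}
A ∪ B = {1, 2, 5, 7, 8, 9, 12, 20, 21, 23, 25, 28, 30}

A ∪ B = {1, 2, 5, 7, 8, 9, 12, 20, 21, 23, 25, 28, 30}


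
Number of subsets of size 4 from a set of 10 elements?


C(n,k) = n! / (k!(n-k)!)
C(10,4) = 10! / (4!6!)
= 210

C(10,4) = 210


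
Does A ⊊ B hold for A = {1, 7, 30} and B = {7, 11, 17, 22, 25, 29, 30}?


A ⊂ B requires: A ⊆ B AND A ≠ B.
A ⊆ B? No
A ⊄ B, so A is not a proper subset.

No, A is not a proper subset of B


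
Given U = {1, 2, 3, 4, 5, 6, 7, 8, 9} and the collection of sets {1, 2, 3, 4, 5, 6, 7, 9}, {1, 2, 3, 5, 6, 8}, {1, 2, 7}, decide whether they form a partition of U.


A partition requires: (1) non-empty parts, (2) pairwise disjoint, (3) union = U
Parts: {1, 2, 3, 4, 5, 6, 7, 9}, {1, 2, 3, 5, 6, 8}, {1, 2, 7}
Union of parts: {1, 2, 3, 4, 5, 6, 7, 8, 9}
U = {1, 2, 3, 4, 5, 6, 7, 8, 9}
All non-empty? True
Pairwise disjoint? False
Covers U? True

No, not a valid partition


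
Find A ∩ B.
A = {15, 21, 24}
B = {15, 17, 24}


A ∩ B = elements in both A and B
A = {15, 21, 24}
B = {15, 17, 24}
A ∩ B = {15, 24}

A ∩ B = {15, 24}


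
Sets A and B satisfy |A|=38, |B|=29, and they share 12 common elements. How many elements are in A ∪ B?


|A ∪ B| = |A| + |B| - |A ∩ B|
= 38 + 29 - 12
= 55

|A ∪ B| = 55


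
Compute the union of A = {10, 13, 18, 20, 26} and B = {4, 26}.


A ∪ B = all elements in A or B (or both)
A = {10, 13, 18, 20, 26}
B = {4, 26}
A ∪ B = {4, 10, 13, 18, 20, 26}

A ∪ B = {4, 10, 13, 18, 20, 26}


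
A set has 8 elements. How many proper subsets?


Total subsets = 2^n = 2^8 = 256
Proper subsets exclude the set itself: 2^n - 1
= 256 - 1
= 255

Number of proper subsets = 255


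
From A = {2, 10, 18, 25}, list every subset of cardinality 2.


|A| = 4, so A has C(4,2) = 6 subsets of size 2.
Enumerate by choosing 2 elements from A at a time:
{2, 10}, {2, 18}, {2, 25}, {10, 18}, {10, 25}, {18, 25}

2-element subsets (6 total): {2, 10}, {2, 18}, {2, 25}, {10, 18}, {10, 25}, {18, 25}


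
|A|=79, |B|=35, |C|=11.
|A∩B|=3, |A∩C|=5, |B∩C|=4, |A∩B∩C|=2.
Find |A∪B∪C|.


|A∪B∪C| = |A|+|B|+|C| - |A∩B|-|A∩C|-|B∩C| + |A∩B∩C|
= 79+35+11 - 3-5-4 + 2
= 125 - 12 + 2
= 115

|A ∪ B ∪ C| = 115


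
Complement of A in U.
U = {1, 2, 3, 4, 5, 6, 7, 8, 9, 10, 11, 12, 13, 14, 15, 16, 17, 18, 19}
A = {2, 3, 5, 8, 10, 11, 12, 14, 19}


Aᶜ = U \ A = elements in U but not in A
U = {1, 2, 3, 4, 5, 6, 7, 8, 9, 10, 11, 12, 13, 14, 15, 16, 17, 18, 19}
A = {2, 3, 5, 8, 10, 11, 12, 14, 19}
Aᶜ = {1, 4, 6, 7, 9, 13, 15, 16, 17, 18}

Aᶜ = {1, 4, 6, 7, 9, 13, 15, 16, 17, 18}


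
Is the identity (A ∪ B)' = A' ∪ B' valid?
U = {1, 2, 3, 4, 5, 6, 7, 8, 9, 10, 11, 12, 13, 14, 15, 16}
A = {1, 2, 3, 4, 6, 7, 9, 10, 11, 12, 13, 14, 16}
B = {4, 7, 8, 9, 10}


LHS: A ∪ B = {1, 2, 3, 4, 6, 7, 8, 9, 10, 11, 12, 13, 14, 16}
(A ∪ B)' = U \ (A ∪ B) = {5, 15}
A' = {5, 8, 15}, B' = {1, 2, 3, 5, 6, 11, 12, 13, 14, 15, 16}
Claimed RHS: A' ∪ B' = {1, 2, 3, 5, 6, 8, 11, 12, 13, 14, 15, 16}
Identity is INVALID: LHS = {5, 15} but the RHS claimed here equals {1, 2, 3, 5, 6, 8, 11, 12, 13, 14, 15, 16}. The correct form is (A ∪ B)' = A' ∩ B'.

Identity is invalid: (A ∪ B)' = {5, 15} but A' ∪ B' = {1, 2, 3, 5, 6, 8, 11, 12, 13, 14, 15, 16}. The correct De Morgan law is (A ∪ B)' = A' ∩ B'.


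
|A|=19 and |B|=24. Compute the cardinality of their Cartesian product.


|A × B| = |A| × |B|
= 19 × 24
= 456

|A × B| = 456


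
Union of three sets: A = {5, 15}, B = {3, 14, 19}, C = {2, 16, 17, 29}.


A ∪ B = {3, 5, 14, 15, 19}
(A ∪ B) ∪ C = {2, 3, 5, 14, 15, 16, 17, 19, 29}

A ∪ B ∪ C = {2, 3, 5, 14, 15, 16, 17, 19, 29}


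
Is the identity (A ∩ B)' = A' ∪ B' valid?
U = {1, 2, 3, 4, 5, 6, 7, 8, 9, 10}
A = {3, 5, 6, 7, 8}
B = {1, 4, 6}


LHS: A ∩ B = {6}
(A ∩ B)' = U \ (A ∩ B) = {1, 2, 3, 4, 5, 7, 8, 9, 10}
A' = {1, 2, 4, 9, 10}, B' = {2, 3, 5, 7, 8, 9, 10}
Claimed RHS: A' ∪ B' = {1, 2, 3, 4, 5, 7, 8, 9, 10}
Identity is VALID: LHS = RHS = {1, 2, 3, 4, 5, 7, 8, 9, 10} ✓

Identity is valid. (A ∩ B)' = A' ∪ B' = {1, 2, 3, 4, 5, 7, 8, 9, 10}


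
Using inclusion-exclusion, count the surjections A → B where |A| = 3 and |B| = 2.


n = |A| = 3, k = |B| = 2. Surjections via inclusion-exclusion:
S(n,k) = Σ(-1)^i × C(k,i) × (k-i)^n, i=0 to k
i=0: (-1)^0×C(2,0)×2^3 = 8
i=1: (-1)^1×C(2,1)×1^3 = -2
i=2: (-1)^2×C(2,2)×0^3 = 0
Total = 6

Number of surjections = 6


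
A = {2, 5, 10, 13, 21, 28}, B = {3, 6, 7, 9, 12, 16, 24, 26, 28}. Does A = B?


Two sets are equal iff they have exactly the same elements.
A = {2, 5, 10, 13, 21, 28}
B = {3, 6, 7, 9, 12, 16, 24, 26, 28}
Differences: {2, 3, 5, 6, 7, 9, 10, 12, 13, 16, 21, 24, 26}
A ≠ B

No, A ≠ B


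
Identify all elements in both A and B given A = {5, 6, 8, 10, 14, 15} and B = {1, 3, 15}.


A = {5, 6, 8, 10, 14, 15}
B = {1, 3, 15}
Region: in both A and B
Elements: {15}

Elements in both A and B: {15}


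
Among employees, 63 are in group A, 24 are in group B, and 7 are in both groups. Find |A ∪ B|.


|A ∪ B| = |A| + |B| - |A ∩ B|
= 63 + 24 - 7
= 80

|A ∪ B| = 80


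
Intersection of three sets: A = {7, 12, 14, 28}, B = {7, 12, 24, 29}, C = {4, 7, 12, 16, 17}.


A ∩ B = {7, 12}
(A ∩ B) ∩ C = {7, 12}

A ∩ B ∩ C = {7, 12}


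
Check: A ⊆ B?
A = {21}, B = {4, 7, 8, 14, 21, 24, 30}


A ⊆ B means every element of A is in B.
All elements of A are in B.
So A ⊆ B.

Yes, A ⊆ B


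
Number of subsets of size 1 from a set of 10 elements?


C(n,k) = n! / (k!(n-k)!)
C(10,1) = 10! / (1!9!)
= 10

C(10,1) = 10


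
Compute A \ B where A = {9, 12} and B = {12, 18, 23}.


A \ B = elements in A but not in B
A = {9, 12}
B = {12, 18, 23}
Remove from A any elements in B
A \ B = {9}

A \ B = {9}


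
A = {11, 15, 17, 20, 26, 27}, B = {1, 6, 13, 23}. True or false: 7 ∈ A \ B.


A = {11, 15, 17, 20, 26, 27}, B = {1, 6, 13, 23}
A \ B = elements in A but not in B
A \ B = {11, 15, 17, 20, 26, 27}
Checking if 7 ∈ A \ B
7 is not in A \ B → False

7 ∉ A \ B


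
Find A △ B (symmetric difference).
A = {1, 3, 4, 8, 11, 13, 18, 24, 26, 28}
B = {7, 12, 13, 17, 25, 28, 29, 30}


A △ B = (A \ B) ∪ (B \ A) = elements in exactly one of A or B
A \ B = {1, 3, 4, 8, 11, 18, 24, 26}
B \ A = {7, 12, 17, 25, 29, 30}
A △ B = {1, 3, 4, 7, 8, 11, 12, 17, 18, 24, 25, 26, 29, 30}

A △ B = {1, 3, 4, 7, 8, 11, 12, 17, 18, 24, 25, 26, 29, 30}


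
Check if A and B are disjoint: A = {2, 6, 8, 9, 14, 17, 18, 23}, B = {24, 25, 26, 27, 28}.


Disjoint means A ∩ B = ∅.
A ∩ B = ∅
A ∩ B = ∅, so A and B are disjoint.

Yes, A and B are disjoint


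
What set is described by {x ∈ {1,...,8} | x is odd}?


Checking each candidate:
Condition: odd numbers in {1,...,8}
Result = {1, 3, 5, 7}

{1, 3, 5, 7}


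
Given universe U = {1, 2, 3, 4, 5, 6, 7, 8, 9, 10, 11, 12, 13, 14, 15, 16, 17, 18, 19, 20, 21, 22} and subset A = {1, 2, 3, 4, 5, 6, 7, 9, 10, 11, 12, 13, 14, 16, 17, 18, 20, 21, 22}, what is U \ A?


Aᶜ = U \ A = elements in U but not in A
U = {1, 2, 3, 4, 5, 6, 7, 8, 9, 10, 11, 12, 13, 14, 15, 16, 17, 18, 19, 20, 21, 22}
A = {1, 2, 3, 4, 5, 6, 7, 9, 10, 11, 12, 13, 14, 16, 17, 18, 20, 21, 22}
Aᶜ = {8, 15, 19}

Aᶜ = {8, 15, 19}


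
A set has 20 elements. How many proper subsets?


Total subsets = 2^n = 2^20 = 1048576
Proper subsets exclude the set itself: 2^n - 1
= 1048576 - 1
= 1048575

Number of proper subsets = 1048575


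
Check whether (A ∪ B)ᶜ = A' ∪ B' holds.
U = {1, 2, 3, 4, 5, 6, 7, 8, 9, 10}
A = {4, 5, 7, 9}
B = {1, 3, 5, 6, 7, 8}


LHS: A ∪ B = {1, 3, 4, 5, 6, 7, 8, 9}
(A ∪ B)' = U \ (A ∪ B) = {2, 10}
A' = {1, 2, 3, 6, 8, 10}, B' = {2, 4, 9, 10}
Claimed RHS: A' ∪ B' = {1, 2, 3, 4, 6, 8, 9, 10}
Identity is INVALID: LHS = {2, 10} but the RHS claimed here equals {1, 2, 3, 4, 6, 8, 9, 10}. The correct form is (A ∪ B)' = A' ∩ B'.

Identity is invalid: (A ∪ B)' = {2, 10} but A' ∪ B' = {1, 2, 3, 4, 6, 8, 9, 10}. The correct De Morgan law is (A ∪ B)' = A' ∩ B'.


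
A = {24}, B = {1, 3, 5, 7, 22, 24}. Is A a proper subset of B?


A ⊂ B requires: A ⊆ B AND A ≠ B.
A ⊆ B? Yes
A = B? No
A ⊂ B: Yes (A is a proper subset of B)

Yes, A ⊂ B


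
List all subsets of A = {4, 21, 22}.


|A| = 3, so |P(A)| = 2^3 = 8
Enumerate subsets by cardinality (0 to 3):
∅, {4}, {21}, {22}, {4, 21}, {4, 22}, {21, 22}, {4, 21, 22}

P(A) has 8 subsets: ∅, {4}, {21}, {22}, {4, 21}, {4, 22}, {21, 22}, {4, 21, 22}


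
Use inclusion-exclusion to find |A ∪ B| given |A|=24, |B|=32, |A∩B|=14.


|A ∪ B| = |A| + |B| - |A ∩ B|
= 24 + 32 - 14
= 42

|A ∪ B| = 42


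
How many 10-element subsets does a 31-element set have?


C(n,k) = n! / (k!(n-k)!)
C(31,10) = 31! / (10!21!)
= 44352165

C(31,10) = 44352165


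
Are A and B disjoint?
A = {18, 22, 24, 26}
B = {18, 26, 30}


Disjoint means A ∩ B = ∅.
A ∩ B = {18, 26}
A ∩ B ≠ ∅, so A and B are NOT disjoint.

No, A and B are not disjoint (A ∩ B = {18, 26})


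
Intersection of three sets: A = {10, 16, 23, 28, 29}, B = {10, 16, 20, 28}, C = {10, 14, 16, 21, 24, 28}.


A ∩ B = {10, 16, 28}
(A ∩ B) ∩ C = {10, 16, 28}

A ∩ B ∩ C = {10, 16, 28}


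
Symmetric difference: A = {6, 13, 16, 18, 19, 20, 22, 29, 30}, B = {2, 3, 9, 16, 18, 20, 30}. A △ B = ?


A △ B = (A \ B) ∪ (B \ A) = elements in exactly one of A or B
A \ B = {6, 13, 19, 22, 29}
B \ A = {2, 3, 9}
A △ B = {2, 3, 6, 9, 13, 19, 22, 29}

A △ B = {2, 3, 6, 9, 13, 19, 22, 29}


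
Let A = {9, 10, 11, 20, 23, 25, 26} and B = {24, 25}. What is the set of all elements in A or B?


A ∪ B = all elements in A or B (or both)
A = {9, 10, 11, 20, 23, 25, 26}
B = {24, 25}
A ∪ B = {9, 10, 11, 20, 23, 24, 25, 26}

A ∪ B = {9, 10, 11, 20, 23, 24, 25, 26}


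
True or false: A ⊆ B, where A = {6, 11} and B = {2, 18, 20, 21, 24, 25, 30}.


A ⊆ B means every element of A is in B.
Elements in A not in B: {6, 11}
So A ⊄ B.

No, A ⊄ B


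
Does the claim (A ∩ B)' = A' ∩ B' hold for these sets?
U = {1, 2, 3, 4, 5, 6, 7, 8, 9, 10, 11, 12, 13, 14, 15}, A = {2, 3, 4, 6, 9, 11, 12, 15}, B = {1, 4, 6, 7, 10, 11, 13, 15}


LHS: A ∩ B = {4, 6, 11, 15}
(A ∩ B)' = U \ (A ∩ B) = {1, 2, 3, 5, 7, 8, 9, 10, 12, 13, 14}
A' = {1, 5, 7, 8, 10, 13, 14}, B' = {2, 3, 5, 8, 9, 12, 14}
Claimed RHS: A' ∩ B' = {5, 8, 14}
Identity is INVALID: LHS = {1, 2, 3, 5, 7, 8, 9, 10, 12, 13, 14} but the RHS claimed here equals {5, 8, 14}. The correct form is (A ∩ B)' = A' ∪ B'.

Identity is invalid: (A ∩ B)' = {1, 2, 3, 5, 7, 8, 9, 10, 12, 13, 14} but A' ∩ B' = {5, 8, 14}. The correct De Morgan law is (A ∩ B)' = A' ∪ B'.


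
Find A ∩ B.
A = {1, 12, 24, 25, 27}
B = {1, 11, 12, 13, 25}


A ∩ B = elements in both A and B
A = {1, 12, 24, 25, 27}
B = {1, 11, 12, 13, 25}
A ∩ B = {1, 12, 25}

A ∩ B = {1, 12, 25}


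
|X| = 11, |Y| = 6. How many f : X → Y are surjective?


n = |X| = 11, k = |Y| = 6. Surjections via inclusion-exclusion:
S(n,k) = Σ(-1)^i × C(k,i) × (k-i)^n, i=0 to k
i=0: (-1)^0×C(6,0)×6^11 = 362797056
i=1: (-1)^1×C(6,1)×5^11 = -292968750
i=2: (-1)^2×C(6,2)×4^11 = 62914560
i=3: (-1)^3×C(6,3)×3^11 = -3542940
i=4: (-1)^4×C(6,4)×2^11 = 30720
i=5: (-1)^5×C(6,5)×1^11 = -6
i=6: (-1)^6×C(6,6)×0^11 = 0
Total = 129230640

Number of surjections = 129230640


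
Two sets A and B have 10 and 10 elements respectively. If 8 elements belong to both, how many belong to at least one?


|A ∪ B| = |A| + |B| - |A ∩ B|
= 10 + 10 - 8
= 12

|A ∪ B| = 12


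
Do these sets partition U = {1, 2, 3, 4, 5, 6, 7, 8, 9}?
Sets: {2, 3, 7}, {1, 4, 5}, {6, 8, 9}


A partition requires: (1) non-empty parts, (2) pairwise disjoint, (3) union = U
Parts: {2, 3, 7}, {1, 4, 5}, {6, 8, 9}
Union of parts: {1, 2, 3, 4, 5, 6, 7, 8, 9}
U = {1, 2, 3, 4, 5, 6, 7, 8, 9}
All non-empty? True
Pairwise disjoint? True
Covers U? True

Yes, valid partition
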